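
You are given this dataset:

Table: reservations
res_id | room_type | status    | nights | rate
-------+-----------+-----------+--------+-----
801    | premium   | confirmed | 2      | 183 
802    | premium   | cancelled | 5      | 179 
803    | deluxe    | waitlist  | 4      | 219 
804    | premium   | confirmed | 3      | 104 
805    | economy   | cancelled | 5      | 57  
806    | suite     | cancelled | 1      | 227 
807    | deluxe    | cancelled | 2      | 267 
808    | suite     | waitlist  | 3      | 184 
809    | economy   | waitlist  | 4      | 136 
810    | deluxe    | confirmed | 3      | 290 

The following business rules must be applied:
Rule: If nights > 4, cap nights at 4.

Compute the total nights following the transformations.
30

Step 1: 2 records have nights > 4
Step 2: These records originally summed to 10
Step 3: After capping: 2 × 4 = 8
Step 4: Unaffected records sum: 22
Step 5: Final sum = 8 + 22 = 30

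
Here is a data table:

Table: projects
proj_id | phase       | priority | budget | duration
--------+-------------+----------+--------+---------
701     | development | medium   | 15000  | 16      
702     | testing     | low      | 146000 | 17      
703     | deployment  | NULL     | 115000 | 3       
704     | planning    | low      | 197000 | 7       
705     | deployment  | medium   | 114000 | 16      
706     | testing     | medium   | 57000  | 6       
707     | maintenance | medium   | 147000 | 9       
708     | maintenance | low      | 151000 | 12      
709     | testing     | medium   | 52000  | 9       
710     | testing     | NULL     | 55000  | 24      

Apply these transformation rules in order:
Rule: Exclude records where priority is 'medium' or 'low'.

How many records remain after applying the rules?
2

Step 1: Count records to exclude
  - 5 (medium) + 3 (low) = 8 records
Step 2: Total records: 10
Step 3: Remaining = 10 - 8 = 2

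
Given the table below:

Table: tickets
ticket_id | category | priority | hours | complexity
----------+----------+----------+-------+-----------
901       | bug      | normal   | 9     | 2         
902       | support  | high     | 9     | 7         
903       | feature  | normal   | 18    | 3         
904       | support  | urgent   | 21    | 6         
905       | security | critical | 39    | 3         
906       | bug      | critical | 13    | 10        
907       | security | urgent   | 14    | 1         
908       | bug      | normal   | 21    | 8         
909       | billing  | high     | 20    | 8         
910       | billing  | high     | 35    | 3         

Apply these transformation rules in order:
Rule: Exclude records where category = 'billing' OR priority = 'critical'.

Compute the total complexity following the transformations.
27

Step 1: Find records where category = 'billing' OR priority = 'critical'
Step 2: 4 records match, summing to 24
Step 3: Original sum: 51
Step 4: Remaining sum = 51 - 24 = 27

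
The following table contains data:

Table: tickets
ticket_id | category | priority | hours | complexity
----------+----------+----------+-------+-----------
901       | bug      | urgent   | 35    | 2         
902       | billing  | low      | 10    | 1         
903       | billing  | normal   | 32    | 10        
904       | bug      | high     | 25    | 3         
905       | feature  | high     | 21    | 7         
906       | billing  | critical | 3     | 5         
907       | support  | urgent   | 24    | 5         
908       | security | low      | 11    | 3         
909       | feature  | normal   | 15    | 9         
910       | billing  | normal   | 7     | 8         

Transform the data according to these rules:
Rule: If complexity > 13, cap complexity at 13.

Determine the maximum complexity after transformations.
10

Step 1: Original maximum complexity = 10
Step 2: Check cap of 13 against maximum
Step 3: No records exceed the cap (max 10 <= cap 13), so no capping applies
Step 4: Maximum after transformation = 10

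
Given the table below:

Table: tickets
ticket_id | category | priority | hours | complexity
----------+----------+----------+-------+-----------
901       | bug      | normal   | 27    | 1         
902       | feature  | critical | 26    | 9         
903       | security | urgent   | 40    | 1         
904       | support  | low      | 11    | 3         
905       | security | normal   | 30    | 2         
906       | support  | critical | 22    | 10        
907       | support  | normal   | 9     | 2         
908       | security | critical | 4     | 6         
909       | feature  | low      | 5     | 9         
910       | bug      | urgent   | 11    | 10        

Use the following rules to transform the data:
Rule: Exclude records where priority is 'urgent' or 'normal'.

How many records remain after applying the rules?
5

Step 1: Count records to exclude
  - 2 (urgent) + 3 (normal) = 5 records
Step 2: Total records: 10
Step 3: Remaining = 10 - 5 = 5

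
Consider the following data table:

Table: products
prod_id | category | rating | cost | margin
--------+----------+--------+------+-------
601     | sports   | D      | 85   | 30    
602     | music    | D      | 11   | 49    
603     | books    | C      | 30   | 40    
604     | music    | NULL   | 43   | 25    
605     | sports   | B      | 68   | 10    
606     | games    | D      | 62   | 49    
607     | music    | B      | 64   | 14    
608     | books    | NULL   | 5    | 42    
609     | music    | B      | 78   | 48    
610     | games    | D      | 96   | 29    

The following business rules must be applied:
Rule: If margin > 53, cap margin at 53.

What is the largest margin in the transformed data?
49

Step 1: Original maximum margin = 49
Step 2: Check cap of 53 against maximum
Step 3: No records exceed the cap (max 49 <= cap 53), so no capping applies
Step 4: Maximum after transformation = 49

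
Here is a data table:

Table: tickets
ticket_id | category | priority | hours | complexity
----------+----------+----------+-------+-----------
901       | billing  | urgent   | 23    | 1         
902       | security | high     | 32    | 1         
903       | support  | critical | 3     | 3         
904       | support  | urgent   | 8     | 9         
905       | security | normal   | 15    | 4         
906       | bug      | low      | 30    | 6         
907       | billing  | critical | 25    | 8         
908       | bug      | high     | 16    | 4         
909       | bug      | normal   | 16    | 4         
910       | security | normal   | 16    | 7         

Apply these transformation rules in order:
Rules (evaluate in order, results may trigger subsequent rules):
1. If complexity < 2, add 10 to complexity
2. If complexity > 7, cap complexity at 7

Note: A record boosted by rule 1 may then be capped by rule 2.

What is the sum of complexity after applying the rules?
56

Step 1: Apply rule 1 to records with complexity < 2
  - 2 records get bonus of 10
  - Of these, 2 records then exceed 7 and get capped
Step 2: Apply rule 2 to records with complexity > 7
  - 2 records (original) are capped
Step 3: Calculate final sum = 56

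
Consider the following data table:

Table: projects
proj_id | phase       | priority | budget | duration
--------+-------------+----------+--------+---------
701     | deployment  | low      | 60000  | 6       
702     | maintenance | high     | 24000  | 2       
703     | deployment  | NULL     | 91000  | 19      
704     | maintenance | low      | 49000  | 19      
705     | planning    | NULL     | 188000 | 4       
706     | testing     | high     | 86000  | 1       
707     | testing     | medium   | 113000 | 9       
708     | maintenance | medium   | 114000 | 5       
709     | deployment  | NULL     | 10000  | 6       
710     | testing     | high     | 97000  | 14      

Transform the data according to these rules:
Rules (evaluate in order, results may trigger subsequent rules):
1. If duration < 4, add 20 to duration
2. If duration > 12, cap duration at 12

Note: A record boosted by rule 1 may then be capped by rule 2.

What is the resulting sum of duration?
90

Step 1: Apply rule 1 to records with duration < 4
  - 2 records get bonus of 20
  - Of these, 2 records then exceed 12 and get capped
Step 2: Apply rule 2 to records with duration > 12
  - 3 records (original) are capped
Step 3: Calculate final sum = 90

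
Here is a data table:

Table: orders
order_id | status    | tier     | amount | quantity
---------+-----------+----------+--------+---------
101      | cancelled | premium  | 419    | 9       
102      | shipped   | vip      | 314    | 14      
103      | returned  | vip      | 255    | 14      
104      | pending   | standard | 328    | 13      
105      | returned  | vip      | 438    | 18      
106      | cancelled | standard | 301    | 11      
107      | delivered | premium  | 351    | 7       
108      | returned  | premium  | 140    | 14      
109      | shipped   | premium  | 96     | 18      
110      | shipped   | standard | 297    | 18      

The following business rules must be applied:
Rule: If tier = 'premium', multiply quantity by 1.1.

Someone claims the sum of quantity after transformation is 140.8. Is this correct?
Yes, the result is correct.

Step 1: Calculate the correct sum after transformation
Step 2: Apply multiplier 1.1 to records where tier = 'premium'
Step 3: Correct result = 140.8
Step 4: Claimed result = 140.8
Step 5: 140.8 = 140.8 ✓
Conclusion: The claimed result is correct.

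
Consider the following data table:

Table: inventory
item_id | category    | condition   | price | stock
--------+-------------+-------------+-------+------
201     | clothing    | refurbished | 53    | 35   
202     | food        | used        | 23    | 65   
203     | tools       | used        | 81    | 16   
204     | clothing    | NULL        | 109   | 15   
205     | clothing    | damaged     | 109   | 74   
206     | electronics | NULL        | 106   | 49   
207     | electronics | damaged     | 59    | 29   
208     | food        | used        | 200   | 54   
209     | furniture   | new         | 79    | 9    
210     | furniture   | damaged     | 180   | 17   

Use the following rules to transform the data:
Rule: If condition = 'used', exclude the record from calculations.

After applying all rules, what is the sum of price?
695

Step 1: Identify records where condition = 'used'
Step 2: The excluded records sum to 304
Step 3: Original total price = 999
Step 4: Remaining total = 999 - 304 = 695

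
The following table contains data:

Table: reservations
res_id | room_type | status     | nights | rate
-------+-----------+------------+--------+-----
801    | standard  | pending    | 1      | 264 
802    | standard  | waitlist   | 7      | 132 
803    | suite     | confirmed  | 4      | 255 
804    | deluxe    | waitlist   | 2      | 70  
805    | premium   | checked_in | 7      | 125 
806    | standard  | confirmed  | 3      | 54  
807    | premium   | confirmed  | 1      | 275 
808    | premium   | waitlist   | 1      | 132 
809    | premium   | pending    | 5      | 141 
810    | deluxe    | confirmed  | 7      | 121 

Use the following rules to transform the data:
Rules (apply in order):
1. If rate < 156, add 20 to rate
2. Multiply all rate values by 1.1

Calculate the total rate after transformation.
1879.9

Step 1: Apply Rule 1 - Add 20 to records with rate < 156
  - 7 records affected: 775 + (7 × 20) = 915
  - Unaffected records: 794
  - Sum after Rule 1: 1709
Step 2: Apply Rule 2 - Multiply all by 1.1
  - 1709 × 1.1 = 1879.9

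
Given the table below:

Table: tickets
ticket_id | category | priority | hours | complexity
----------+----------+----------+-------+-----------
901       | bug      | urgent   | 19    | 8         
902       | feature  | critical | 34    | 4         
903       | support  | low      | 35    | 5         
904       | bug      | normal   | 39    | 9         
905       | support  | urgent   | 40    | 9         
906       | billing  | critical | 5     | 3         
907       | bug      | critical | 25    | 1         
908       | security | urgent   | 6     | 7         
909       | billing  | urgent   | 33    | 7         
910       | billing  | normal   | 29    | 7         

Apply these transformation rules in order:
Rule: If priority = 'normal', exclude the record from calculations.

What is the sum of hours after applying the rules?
197

Step 1: Identify records where priority = 'normal'
Step 2: The excluded records sum to 68
Step 3: Original total hours = 265
Step 4: Remaining total = 265 - 68 = 197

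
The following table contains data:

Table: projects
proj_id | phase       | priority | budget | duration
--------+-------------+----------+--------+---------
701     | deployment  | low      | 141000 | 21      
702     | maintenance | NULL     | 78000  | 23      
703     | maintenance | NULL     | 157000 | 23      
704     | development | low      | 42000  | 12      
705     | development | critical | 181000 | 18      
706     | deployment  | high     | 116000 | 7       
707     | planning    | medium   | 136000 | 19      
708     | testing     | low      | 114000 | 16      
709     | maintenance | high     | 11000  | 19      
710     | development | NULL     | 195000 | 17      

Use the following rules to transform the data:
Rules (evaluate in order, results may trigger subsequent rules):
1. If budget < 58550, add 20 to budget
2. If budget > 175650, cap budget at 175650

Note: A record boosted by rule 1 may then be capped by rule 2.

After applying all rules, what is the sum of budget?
1146340

Step 1: Apply rule 1 to records with budget < 58550
  - 2 records get bonus of 20
  - Of these, 0 records then exceed 175650 and get capped
Step 2: Apply rule 2 to records with budget > 175650
  - 2 records (original) are capped
Step 3: Calculate final sum = 1146340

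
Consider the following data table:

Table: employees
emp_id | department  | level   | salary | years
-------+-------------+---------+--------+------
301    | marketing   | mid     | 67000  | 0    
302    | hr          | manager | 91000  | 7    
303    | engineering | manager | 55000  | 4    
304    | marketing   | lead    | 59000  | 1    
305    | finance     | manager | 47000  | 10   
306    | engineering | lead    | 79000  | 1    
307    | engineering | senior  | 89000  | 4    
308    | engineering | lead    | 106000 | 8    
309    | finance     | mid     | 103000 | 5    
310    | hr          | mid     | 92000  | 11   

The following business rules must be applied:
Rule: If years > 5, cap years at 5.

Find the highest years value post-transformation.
5

Step 1: Original maximum years = 11
Step 2: Apply cap at 5
Step 3: 4 records had years > 5 and were capped
Step 4: Maximum after transformation = 5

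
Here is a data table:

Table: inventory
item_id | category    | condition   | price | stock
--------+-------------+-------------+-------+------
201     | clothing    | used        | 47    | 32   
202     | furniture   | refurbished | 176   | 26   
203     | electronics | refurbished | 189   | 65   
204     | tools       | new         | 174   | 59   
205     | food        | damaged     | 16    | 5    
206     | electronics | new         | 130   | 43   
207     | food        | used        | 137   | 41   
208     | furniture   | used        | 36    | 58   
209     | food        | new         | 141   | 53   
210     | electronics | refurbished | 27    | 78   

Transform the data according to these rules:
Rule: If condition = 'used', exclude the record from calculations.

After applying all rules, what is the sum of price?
853

Step 1: Identify records where condition = 'used'
Step 2: The excluded records sum to 220
Step 3: Original total price = 1073
Step 4: Remaining total = 1073 - 220 = 853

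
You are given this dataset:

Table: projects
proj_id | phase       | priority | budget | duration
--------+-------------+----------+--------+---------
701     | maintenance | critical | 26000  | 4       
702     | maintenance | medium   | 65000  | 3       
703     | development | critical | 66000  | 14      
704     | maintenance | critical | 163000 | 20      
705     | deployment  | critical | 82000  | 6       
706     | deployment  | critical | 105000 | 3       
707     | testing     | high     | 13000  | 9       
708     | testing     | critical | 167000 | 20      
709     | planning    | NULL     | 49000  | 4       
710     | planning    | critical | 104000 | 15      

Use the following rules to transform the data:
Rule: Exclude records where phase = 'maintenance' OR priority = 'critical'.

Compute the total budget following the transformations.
62000

Step 1: Find records where phase = 'maintenance' OR priority = 'critical'
Step 2: 8 records match, summing to 778000
Step 3: Original sum: 840000
Step 4: Remaining sum = 840000 - 778000 = 62000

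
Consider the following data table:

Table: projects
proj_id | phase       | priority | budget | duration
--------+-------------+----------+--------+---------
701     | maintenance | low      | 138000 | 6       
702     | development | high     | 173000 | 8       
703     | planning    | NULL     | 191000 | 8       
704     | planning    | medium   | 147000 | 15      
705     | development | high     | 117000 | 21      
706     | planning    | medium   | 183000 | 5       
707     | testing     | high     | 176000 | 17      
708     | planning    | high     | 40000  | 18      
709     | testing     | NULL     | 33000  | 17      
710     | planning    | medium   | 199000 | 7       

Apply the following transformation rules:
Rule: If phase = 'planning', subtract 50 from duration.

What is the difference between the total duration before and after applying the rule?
250

Step 1: Original sum of duration = 122
Step 2: 5 records have phase = 'planning'
Step 3: Each affected record changes by -50
Step 4: Total change = 5 × -50 = -250
Step 5: New sum = 122 + -250 = -128
Step 6: Difference = |-128 - 122| = 250
        (Sum decreased by 250)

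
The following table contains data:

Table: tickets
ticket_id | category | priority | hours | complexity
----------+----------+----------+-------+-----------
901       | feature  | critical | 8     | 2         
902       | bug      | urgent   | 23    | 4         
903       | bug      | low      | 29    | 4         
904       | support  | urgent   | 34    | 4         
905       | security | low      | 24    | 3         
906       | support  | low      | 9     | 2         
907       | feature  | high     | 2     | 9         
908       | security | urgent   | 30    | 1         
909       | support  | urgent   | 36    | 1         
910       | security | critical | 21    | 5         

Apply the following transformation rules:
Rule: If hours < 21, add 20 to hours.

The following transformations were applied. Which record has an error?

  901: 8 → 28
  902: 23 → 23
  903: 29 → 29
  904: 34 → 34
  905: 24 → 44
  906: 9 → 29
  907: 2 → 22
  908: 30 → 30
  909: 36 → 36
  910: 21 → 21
Record 905 has an error. The correct transformed value should be 24, not 44.

Step 1: Check each record against the rule
Step 2: Record 905 has hours = 24
Step 3: Since 24 >= 21, the bonus should not have been applied
Step 4: Correct value = 24, but claimed value = 44
Conclusion: Record 905 has the error.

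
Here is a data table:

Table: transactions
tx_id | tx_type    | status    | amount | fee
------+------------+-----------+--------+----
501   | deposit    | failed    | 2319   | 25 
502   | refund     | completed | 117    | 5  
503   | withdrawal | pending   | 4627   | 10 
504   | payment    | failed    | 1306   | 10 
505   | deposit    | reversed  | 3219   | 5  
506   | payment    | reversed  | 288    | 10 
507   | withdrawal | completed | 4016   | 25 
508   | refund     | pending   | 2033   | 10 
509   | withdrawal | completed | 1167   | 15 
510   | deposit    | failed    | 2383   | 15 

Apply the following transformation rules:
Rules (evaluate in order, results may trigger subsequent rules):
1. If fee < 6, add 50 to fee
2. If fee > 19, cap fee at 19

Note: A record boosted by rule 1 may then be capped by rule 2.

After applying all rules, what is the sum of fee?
146

Step 1: Apply rule 1 to records with fee < 6
  - 2 records get bonus of 50
  - Of these, 2 records then exceed 19 and get capped
Step 2: Apply rule 2 to records with fee > 19
  - 2 records (original) are capped
Step 3: Calculate final sum = 146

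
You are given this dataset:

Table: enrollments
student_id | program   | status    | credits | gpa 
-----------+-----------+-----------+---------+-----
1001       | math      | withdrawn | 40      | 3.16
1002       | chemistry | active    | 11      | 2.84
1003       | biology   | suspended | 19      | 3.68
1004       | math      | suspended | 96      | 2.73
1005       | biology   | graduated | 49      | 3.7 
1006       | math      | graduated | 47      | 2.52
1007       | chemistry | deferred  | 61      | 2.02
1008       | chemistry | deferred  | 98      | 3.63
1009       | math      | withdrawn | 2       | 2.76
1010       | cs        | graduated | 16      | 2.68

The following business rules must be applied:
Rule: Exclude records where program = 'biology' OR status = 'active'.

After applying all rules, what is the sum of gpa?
19.5

Step 1: Find records where program = 'biology' OR status = 'active'
Step 2: 3 records match, summing to 10.22
Step 3: Original sum: 29.72
Step 4: Remaining sum = 29.72 - 10.22 = 19.5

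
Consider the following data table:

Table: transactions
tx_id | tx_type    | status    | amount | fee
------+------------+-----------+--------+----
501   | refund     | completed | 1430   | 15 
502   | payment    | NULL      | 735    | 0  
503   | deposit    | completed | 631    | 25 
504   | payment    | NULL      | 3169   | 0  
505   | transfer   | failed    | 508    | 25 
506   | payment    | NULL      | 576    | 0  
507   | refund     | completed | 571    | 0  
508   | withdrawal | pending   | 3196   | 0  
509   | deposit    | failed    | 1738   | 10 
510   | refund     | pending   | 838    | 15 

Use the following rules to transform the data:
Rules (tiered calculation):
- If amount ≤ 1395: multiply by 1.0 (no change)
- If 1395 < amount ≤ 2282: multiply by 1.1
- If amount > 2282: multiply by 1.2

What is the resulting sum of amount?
14981.8

Step 1: Tier 1 (amount ≤ 1395): 6 records, sum = 3859 × 1.0 = 3859.0
Step 2: Tier 2 (1395 < amount ≤ 2282): 2 records, sum = 3168 × 1.1 = 3484.8
Step 3: Tier 3 (amount > 2282): 2 records, sum = 6365 × 1.2 = 7638.0
Step 4: Final sum = 3859.0 + 3484.8 + 7638.0 = 14981.8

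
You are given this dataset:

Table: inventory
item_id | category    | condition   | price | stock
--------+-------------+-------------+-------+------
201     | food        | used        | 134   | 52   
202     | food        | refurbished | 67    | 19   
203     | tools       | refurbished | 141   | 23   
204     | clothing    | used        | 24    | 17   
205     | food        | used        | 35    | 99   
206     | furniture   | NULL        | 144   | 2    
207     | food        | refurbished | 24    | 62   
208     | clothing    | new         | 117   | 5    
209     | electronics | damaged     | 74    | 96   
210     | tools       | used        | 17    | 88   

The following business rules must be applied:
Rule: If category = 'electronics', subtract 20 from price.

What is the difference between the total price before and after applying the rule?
20

Step 1: Original sum of price = 777
Step 2: 1 records have category = 'electronics'
Step 3: Each affected record changes by -20
Step 4: Total change = 1 × -20 = -20
Step 5: New sum = 777 + -20 = 757
Step 6: Difference = |757 - 777| = 20
        (Sum decreased by 20)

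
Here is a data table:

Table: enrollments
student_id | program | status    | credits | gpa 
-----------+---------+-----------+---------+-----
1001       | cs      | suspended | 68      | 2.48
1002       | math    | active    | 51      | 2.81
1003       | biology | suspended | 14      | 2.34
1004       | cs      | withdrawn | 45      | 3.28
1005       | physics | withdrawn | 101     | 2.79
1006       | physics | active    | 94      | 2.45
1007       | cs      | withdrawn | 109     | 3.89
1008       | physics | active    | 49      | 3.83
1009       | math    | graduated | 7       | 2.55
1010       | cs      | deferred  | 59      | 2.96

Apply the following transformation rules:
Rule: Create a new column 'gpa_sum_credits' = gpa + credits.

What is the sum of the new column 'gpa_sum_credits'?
626.38

Step 1: For each record, compute gpa + credits
Example calculations:
  2.48 + 68 = 70.48
  2.81 + 51 = 53.81
  2.34 + 14 = 16.34
  ...
Step 2: Sum all derived values
Step 3: Total = 626.38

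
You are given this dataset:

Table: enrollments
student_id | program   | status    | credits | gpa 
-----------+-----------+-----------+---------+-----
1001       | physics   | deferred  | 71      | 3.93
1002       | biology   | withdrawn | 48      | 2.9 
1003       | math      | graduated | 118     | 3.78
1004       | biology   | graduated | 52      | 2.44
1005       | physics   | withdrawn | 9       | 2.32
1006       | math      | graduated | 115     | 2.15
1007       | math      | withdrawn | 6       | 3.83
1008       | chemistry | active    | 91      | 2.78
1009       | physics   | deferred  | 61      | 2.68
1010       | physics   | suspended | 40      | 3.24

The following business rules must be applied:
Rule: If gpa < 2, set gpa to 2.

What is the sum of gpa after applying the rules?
30.05

Step 1: 0 records have gpa < 2
Step 2: These records originally summed to 0
Step 3: After setting to minimum: 0 × 2 = 0
Step 4: Unaffected records sum: 30.05
Step 5: Final sum = 0 + 30.05 = 30.05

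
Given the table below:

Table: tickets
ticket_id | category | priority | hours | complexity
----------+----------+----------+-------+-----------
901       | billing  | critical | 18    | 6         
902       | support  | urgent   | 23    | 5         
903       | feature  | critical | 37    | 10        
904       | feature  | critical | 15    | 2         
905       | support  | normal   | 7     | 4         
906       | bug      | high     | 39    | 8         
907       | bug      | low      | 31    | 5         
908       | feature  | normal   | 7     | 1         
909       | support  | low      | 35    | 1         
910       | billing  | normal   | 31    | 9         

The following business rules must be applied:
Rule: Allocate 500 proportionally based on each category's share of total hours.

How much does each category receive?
billing: 100.82, bug: 144.03, feature: 121.4, support: 133.74

Step 1: Calculate total hours = 243
Step 2: Calculate each category's proportion:
  billing: 49/243 = 20.16% → 100.82
  bug: 70/243 = 28.81% → 144.03
  feature: 59/243 = 24.28% → 121.4
  support: 65/243 = 26.75% → 133.74
Step 3: Verify: sum of allocations ≈ 500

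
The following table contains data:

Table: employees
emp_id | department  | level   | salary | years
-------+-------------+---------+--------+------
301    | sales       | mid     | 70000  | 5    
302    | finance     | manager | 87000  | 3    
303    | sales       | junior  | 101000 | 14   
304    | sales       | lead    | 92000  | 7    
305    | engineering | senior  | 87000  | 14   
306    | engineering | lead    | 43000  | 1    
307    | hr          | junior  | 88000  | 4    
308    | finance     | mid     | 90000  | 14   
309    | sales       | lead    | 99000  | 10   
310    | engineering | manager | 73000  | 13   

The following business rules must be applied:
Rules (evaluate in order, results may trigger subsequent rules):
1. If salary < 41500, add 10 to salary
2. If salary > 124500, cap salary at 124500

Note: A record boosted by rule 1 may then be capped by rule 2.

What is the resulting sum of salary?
830000

Step 1: Apply rule 1 to records with salary < 41500
  - 0 records get bonus of 10
  - Of these, 0 records then exceed 124500 and get capped
Step 2: Apply rule 2 to records with salary > 124500
  - 0 records (original) are capped
Step 3: Calculate final sum = 830000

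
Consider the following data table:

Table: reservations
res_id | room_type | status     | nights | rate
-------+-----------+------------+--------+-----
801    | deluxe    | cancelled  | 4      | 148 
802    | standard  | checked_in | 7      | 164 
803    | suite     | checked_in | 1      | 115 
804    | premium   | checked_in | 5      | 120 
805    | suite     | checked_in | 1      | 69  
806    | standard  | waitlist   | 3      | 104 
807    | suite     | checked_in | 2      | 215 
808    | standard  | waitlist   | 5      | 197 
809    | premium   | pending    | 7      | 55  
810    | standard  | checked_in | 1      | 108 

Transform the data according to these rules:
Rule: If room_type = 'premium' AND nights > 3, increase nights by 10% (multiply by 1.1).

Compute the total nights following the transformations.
37.2

Step 1: Find records where room_type = 'premium' AND nights > 3
Step 2: 2 records match, summing to 12
Step 3: After multiplier: 12 × 1.1 = 13.2
Step 4: Unaffected records sum: 24
Step 5: Final sum = 13.2 + 24 = 37.2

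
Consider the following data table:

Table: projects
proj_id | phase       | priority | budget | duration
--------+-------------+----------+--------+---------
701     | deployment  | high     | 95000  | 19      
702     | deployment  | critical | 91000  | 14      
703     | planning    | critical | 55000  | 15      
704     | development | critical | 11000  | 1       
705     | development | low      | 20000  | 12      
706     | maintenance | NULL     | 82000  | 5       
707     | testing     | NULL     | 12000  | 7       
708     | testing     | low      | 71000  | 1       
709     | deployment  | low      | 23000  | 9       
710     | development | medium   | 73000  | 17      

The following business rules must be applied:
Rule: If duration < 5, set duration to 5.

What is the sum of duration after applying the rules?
108

Step 1: 2 records have duration < 5
Step 2: These records originally summed to 2
Step 3: After setting to minimum: 2 × 5 = 10
Step 4: Unaffected records sum: 98
Step 5: Final sum = 10 + 98 = 108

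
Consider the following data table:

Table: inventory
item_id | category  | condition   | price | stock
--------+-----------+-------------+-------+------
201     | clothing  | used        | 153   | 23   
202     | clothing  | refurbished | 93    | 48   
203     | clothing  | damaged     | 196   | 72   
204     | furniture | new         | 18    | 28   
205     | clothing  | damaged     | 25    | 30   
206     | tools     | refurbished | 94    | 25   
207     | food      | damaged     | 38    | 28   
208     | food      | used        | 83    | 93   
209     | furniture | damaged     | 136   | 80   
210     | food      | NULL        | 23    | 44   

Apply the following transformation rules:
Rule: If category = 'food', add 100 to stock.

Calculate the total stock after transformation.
771

Step 1: Count records where category = 'food': 3
Step 2: Total bonus added: 3 × 100 = 300
Step 3: Original sum of stock: 471
Step 4: Final sum = 471 + 300 = 771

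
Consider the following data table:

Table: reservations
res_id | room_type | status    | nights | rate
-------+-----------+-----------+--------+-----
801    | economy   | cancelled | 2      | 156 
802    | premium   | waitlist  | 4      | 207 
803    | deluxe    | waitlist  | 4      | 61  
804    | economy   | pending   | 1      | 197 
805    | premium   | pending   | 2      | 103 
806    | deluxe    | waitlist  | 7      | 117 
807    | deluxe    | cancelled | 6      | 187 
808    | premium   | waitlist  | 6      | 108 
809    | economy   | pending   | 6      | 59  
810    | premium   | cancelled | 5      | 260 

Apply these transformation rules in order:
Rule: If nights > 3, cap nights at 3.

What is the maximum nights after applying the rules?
3

Step 1: Original maximum nights = 7
Step 2: Apply cap at 3
Step 3: 7 records had nights > 3 and were capped
Step 4: Maximum after transformation = 3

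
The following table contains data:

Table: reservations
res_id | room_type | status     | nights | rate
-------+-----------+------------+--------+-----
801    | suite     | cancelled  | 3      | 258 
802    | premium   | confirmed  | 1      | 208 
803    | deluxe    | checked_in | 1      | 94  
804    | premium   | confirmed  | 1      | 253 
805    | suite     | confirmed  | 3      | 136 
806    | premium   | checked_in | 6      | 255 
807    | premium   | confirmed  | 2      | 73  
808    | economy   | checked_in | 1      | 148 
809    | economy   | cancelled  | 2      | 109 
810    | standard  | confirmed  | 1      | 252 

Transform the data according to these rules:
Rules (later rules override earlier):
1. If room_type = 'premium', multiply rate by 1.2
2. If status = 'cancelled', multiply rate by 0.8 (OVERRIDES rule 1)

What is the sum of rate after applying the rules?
1870.4

Step 1: Rule 2 takes priority for records with status = 'cancelled'
  - 2 records: 367 × 0.8 = 293.6
Step 2: Rule 1 applies to remaining records with room_type = 'premium'
  - 4 records: 789 × 1.2 = 946.8
Step 3: Other records unchanged: 630
Step 4: Final sum = 293.6 + 946.8 + 630 = 1870.4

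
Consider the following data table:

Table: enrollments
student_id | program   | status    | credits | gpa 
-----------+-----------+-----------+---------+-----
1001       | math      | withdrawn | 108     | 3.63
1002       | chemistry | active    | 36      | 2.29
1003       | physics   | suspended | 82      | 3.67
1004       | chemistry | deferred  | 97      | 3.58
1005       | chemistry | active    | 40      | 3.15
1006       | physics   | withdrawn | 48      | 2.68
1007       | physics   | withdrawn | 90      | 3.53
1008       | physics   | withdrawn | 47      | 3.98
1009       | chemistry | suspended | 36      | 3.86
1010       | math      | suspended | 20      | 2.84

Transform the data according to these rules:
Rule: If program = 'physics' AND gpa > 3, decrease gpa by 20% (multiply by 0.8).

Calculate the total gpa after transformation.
30.97

Step 1: Find records where program = 'physics' AND gpa > 3
Step 2: 3 records match, summing to 11.18
Step 3: After multiplier: 11.18 × 0.8 = 8.94
Step 4: Unaffected records sum: 22.03
Step 5: Final sum = 8.94 + 22.03 = 30.97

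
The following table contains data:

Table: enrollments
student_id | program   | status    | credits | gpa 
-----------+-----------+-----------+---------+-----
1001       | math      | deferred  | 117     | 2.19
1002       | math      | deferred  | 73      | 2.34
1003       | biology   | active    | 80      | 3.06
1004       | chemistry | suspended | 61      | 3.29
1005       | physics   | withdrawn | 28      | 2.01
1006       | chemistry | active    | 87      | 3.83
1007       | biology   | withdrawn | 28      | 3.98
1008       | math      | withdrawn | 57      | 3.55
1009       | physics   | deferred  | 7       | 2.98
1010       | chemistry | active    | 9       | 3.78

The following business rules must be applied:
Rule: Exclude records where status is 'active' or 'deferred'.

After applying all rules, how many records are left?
4

Step 1: Count records to exclude
  - 3 (active) + 3 (deferred) = 6 records
Step 2: Total records: 10
Step 3: Remaining = 10 - 6 = 4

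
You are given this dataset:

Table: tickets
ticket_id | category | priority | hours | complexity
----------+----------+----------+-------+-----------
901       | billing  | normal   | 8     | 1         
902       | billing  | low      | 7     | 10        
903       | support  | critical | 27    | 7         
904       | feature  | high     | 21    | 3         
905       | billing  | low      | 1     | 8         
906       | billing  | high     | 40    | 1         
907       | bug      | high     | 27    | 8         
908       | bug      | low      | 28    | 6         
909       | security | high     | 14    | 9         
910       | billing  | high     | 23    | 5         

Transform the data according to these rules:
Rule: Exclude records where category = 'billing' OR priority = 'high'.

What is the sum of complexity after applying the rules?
13

Step 1: Find records where category = 'billing' OR priority = 'high'
Step 2: 8 records match, summing to 45
Step 3: Original sum: 58
Step 4: Remaining sum = 58 - 45 = 13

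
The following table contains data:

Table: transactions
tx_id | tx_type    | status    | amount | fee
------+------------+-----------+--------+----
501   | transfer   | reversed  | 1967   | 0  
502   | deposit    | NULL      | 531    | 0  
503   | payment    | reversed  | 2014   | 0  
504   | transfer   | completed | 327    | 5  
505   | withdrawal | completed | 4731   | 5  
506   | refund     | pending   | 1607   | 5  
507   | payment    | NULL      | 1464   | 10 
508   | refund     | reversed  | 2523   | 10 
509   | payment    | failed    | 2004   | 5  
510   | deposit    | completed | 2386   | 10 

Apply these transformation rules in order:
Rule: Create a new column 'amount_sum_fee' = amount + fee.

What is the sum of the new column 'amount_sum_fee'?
19604

Step 1: For each record, compute amount + fee
Example calculations:
  1967 + 0 = 1967
  531 + 0 = 531
  2014 + 0 = 2014
  ...
Step 2: Sum all derived values
Step 3: Total = 19604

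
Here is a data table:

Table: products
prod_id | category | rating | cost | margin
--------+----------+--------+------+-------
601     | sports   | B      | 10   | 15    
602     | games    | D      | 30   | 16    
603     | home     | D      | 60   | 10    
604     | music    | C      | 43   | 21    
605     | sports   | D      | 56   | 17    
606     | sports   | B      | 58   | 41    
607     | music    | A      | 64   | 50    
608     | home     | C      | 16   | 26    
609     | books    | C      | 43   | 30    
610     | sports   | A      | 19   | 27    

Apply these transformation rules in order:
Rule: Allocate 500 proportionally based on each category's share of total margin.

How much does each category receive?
books: 59.29, games: 31.62, home: 71.15, music: 140.32, sports: 197.63

Step 1: Calculate total margin = 253
Step 2: Calculate each category's proportion:
  books: 30/253 = 11.86% → 59.29
  games: 16/253 = 6.32% → 31.62
  home: 36/253 = 14.23% → 71.15
  music: 71/253 = 28.06% → 140.32
  sports: 100/253 = 39.53% → 197.63
Step 3: Verify: sum of allocations ≈ 500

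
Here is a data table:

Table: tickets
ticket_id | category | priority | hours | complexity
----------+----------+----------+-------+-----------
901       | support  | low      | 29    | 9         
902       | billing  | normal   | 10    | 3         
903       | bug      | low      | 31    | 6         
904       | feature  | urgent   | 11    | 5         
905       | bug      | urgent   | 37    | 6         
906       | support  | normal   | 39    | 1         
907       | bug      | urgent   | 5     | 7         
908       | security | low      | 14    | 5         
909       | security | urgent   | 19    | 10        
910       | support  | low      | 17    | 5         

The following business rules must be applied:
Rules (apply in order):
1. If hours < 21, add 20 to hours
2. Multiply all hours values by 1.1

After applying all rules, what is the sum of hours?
365.2

Step 1: Apply Rule 1 - Add 20 to records with hours < 21
  - 6 records affected: 76 + (6 × 20) = 196
  - Unaffected records: 136
  - Sum after Rule 1: 332
Step 2: Apply Rule 2 - Multiply all by 1.1
  - 332 × 1.1 = 365.2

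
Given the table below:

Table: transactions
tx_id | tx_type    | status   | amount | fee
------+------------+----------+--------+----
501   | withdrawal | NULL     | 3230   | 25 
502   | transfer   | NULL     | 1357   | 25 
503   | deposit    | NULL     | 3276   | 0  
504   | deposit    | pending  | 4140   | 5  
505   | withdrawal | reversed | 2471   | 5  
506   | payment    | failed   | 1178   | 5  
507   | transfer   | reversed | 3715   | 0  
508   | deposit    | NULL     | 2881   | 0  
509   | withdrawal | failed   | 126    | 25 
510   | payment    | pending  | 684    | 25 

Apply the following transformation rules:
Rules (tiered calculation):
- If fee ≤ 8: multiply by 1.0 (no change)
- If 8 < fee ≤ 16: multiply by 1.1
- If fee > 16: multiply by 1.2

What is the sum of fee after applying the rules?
135.0

Step 1: Tier 1 (fee ≤ 8): 6 records, sum = 15 × 1.0 = 15.0
Step 2: Tier 2 (8 < fee ≤ 16): 0 records, sum = 0 × 1.1 = 0.0
Step 3: Tier 3 (fee > 16): 4 records, sum = 100 × 1.2 = 120.0
Step 4: Final sum = 15.0 + 0.0 + 120.0 = 135.0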